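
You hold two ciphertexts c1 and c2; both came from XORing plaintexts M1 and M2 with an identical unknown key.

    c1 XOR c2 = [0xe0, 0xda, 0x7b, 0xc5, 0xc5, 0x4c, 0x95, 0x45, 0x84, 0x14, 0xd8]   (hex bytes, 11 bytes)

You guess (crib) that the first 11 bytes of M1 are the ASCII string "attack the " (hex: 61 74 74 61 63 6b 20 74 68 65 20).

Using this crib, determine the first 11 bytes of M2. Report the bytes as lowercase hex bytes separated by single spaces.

81 ae 0f a4 a6 27 b5 31 ec 71 f8

Since c1 ⊕ c2 = M1 ⊕ M2, XORing with the guessed M1 bytes yields the corresponding M2 bytes: M2 = (c1 ⊕ c2) ⊕ M1.
e0 ⊕ 61 = 81
da ⊕ 74 = ae
7b ⊕ 74 = 0f
c5 ⊕ 61 = a4
c5 ⊕ 63 = a6
4c ⊕ 6b = 27
95 ⊕ 20 = b5
45 ⊕ 74 = 31
84 ⊕ 68 = ec
14 ⊕ 65 = 71
d8 ⊕ 20 = f8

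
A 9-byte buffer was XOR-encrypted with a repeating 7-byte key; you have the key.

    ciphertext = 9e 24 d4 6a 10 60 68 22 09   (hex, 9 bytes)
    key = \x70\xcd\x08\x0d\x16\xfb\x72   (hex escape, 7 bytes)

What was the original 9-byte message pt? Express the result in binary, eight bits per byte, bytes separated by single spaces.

The 7-byte key repeats, so the effective keystream is 70 cd 08 0d 16 fb 72 70 cd.
byte 0: 10011110 XOR 01110000 = 11101110
byte 1: 00100100 XOR 11001101 = 11101001
byte 2: 11010100 XOR 00001000 = 11011100
byte 3: 01101010 XOR 00001101 = 01100111
byte 4: 00010000 XOR 00010110 = 00000110
byte 5: 01100000 XOR 11111011 = 10011011
byte 6: 01101000 XOR 01110010 = 00011010
byte 7: 00100010 XOR 01110000 = 01010010
byte 8: 00001001 XOR 11001101 = 11000100

11101110 11101001 11011100 01100111 00000110 10011011 00011010 01010010 11000100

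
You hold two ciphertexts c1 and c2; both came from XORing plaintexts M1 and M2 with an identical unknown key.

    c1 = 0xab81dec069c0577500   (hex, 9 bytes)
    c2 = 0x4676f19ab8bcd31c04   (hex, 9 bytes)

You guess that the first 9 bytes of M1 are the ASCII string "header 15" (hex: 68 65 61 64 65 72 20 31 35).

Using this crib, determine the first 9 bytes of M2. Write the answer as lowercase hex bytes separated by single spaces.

85 92 4e 3e b4 0e a4 58 31

First, c1 ⊕ c2 = (M1 ⊕ K) ⊕ (M2 ⊕ K) = M1 ⊕ M2, so the key drops out. Then M2 = (M1 ⊕ M2) ⊕ M1 over the first 9 bytes.
byte 0: (ab ^ 46) ^ 68 = ed ^ 68 = 85
byte 1: (81 ^ 76) ^ 65 = f7 ^ 65 = 92
byte 2: (de ^ f1) ^ 61 = 2f ^ 61 = 4e
byte 3: (c0 ^ 9a) ^ 64 = 5a ^ 64 = 3e
byte 4: (69 ^ b8) ^ 65 = d1 ^ 65 = b4
byte 5: (c0 ^ bc) ^ 72 = 7c ^ 72 = 0e
byte 6: (57 ^ d3) ^ 20 = 84 ^ 20 = a4
byte 7: (75 ^ 1c) ^ 31 = 69 ^ 31 = 58
byte 8: (00 ^ 04) ^ 35 = 04 ^ 35 = 31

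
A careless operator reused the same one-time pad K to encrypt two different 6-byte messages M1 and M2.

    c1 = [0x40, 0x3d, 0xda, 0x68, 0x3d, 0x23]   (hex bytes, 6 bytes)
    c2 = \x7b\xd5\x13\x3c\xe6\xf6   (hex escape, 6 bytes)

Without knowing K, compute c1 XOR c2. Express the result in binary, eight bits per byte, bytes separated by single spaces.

00111011 11101000 11001001 01010100 11011011 11010101

c1 ⊕ c2 = (M1 ⊕ K) ⊕ (M2 ⊕ K) = M1 ⊕ M2 — the shared key cancels under XOR.
40 xor 7b = 3b
3d xor d5 = e8
da xor 13 = c9
68 xor 3c = 54
3d xor e6 = db
23 xor f6 = d5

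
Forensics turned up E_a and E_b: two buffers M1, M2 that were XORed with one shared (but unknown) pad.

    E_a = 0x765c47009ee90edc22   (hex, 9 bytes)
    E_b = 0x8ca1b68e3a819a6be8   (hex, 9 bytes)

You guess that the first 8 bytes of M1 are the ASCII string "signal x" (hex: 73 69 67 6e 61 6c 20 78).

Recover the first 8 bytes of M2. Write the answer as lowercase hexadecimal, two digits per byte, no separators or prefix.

First, E_a ⊕ E_b = (M1 ⊕ K) ⊕ (M2 ⊕ K) = M1 ⊕ M2, so the key drops out. Then M2 = (M1 ⊕ M2) ⊕ M1 over the first 8 bytes.
byte 0: (76 ⊕ 8c) ⊕ 73 = fa ⊕ 73 = 89
byte 1: (5c ⊕ a1) ⊕ 69 = fd ⊕ 69 = 94
byte 2: (47 ⊕ b6) ⊕ 67 = f1 ⊕ 67 = 96
byte 3: (00 ⊕ 8e) ⊕ 6e = 8e ⊕ 6e = e0
byte 4: (9e ⊕ 3a) ⊕ 61 = a4 ⊕ 61 = c5
byte 5: (e9 ⊕ 81) ⊕ 6c = 68 ⊕ 6c = 04
byte 6: (0e ⊕ 9a) ⊕ 20 = 94 ⊕ 20 = b4
byte 7: (dc ⊕ 6b) ⊕ 78 = b7 ⊕ 78 = cf

899496e0c504b4cf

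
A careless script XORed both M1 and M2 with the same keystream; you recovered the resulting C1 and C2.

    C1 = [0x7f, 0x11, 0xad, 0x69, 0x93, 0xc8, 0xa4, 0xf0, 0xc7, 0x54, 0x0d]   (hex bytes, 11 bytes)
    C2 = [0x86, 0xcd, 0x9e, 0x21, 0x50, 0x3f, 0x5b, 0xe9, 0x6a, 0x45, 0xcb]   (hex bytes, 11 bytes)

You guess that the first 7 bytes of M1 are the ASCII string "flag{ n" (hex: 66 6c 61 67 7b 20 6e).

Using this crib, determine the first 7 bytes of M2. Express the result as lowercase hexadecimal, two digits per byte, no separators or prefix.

9fb0522fb8d791

First, C1 ⊕ C2 = (M1 ⊕ K) ⊕ (M2 ⊕ K) = M1 ⊕ M2, so the key drops out. Then M2 = (M1 ⊕ M2) ⊕ M1 over the first 7 bytes.
byte 0: (7f ^ 86) ^ 66 = f9 ^ 66 = 9f
byte 1: (11 ^ cd) ^ 6c = dc ^ 6c = b0
byte 2: (ad ^ 9e) ^ 61 = 33 ^ 61 = 52
byte 3: (69 ^ 21) ^ 67 = 48 ^ 67 = 2f
byte 4: (93 ^ 50) ^ 7b = c3 ^ 7b = b8
byte 5: (c8 ^ 3f) ^ 20 = f7 ^ 20 = d7
byte 6: (a4 ^ 5b) ^ 6e = ff ^ 6e = 91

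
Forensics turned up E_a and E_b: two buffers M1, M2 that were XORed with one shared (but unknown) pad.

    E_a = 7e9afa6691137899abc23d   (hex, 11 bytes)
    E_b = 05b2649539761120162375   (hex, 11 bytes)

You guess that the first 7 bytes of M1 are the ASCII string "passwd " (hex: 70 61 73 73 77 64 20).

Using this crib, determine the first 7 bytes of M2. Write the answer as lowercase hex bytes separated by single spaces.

First, E_a ⊕ E_b = (M1 ⊕ K) ⊕ (M2 ⊕ K) = M1 ⊕ M2, so the key drops out. Then M2 = (M1 ⊕ M2) ⊕ M1 over the first 7 bytes.
byte 0: (7e ^ 05) ^ 70 = 7b ^ 70 = 0b
byte 1: (9a ^ b2) ^ 61 = 28 ^ 61 = 49
byte 2: (fa ^ 64) ^ 73 = 9e ^ 73 = ed
byte 3: (66 ^ 95) ^ 73 = f3 ^ 73 = 80
byte 4: (91 ^ 39) ^ 77 = a8 ^ 77 = df
byte 5: (13 ^ 76) ^ 64 = 65 ^ 64 = 01
byte 6: (78 ^ 11) ^ 20 = 69 ^ 20 = 49

0b 49 ed 80 df 01 49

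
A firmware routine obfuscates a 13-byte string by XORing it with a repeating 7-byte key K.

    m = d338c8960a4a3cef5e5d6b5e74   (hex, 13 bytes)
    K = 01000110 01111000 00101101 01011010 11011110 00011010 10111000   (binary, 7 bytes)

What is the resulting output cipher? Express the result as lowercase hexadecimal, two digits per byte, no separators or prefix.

The 7-byte key repeats, so the effective keystream is 46 78 2d 5a de 1a b8 46 78 2d 5a de 1a.
byte 0: d3 ⊕ 46 = 95
byte 1: 38 ⊕ 78 = 40
byte 2: c8 ⊕ 2d = e5
byte 3: 96 ⊕ 5a = cc
byte 4: 0a ⊕ de = d4
byte 5: 4a ⊕ 1a = 50
byte 6: 3c ⊕ b8 = 84
byte 7: ef ⊕ 46 = a9
byte 8: 5e ⊕ 78 = 26
byte 9: 5d ⊕ 2d = 70
byte 10: 6b ⊕ 5a = 31
byte 11: 5e ⊕ de = 80
byte 12: 74 ⊕ 1a = 6e

9540e5ccd45084a9267031806e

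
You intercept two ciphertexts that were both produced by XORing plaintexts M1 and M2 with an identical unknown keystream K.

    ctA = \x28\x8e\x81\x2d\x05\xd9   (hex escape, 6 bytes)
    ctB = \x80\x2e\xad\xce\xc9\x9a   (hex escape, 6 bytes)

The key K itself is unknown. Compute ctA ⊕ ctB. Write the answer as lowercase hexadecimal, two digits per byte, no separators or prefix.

a8a02ce3cc43

ctA ⊕ ctB = (M1 ⊕ K) ⊕ (M2 ⊕ K) = M1 ⊕ M2 — the shared key cancels under XOR.
byte 0: 28 XOR 80 = a8
byte 1: 8e XOR 2e = a0
byte 2: 81 XOR ad = 2c
byte 3: 2d XOR ce = e3
byte 4: 05 XOR c9 = cc
byte 5: d9 XOR 9a = 43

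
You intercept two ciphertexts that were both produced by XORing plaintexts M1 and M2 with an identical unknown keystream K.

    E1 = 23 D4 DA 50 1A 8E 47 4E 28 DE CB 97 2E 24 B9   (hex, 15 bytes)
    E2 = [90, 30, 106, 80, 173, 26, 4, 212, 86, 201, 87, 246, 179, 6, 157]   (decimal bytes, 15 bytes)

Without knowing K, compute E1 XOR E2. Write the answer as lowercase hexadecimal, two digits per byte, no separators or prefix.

79cab000b794439a7e179c619d2224

E1 ⊕ E2 = (M1 ⊕ K) ⊕ (M2 ⊕ K) = M1 ⊕ M2 — the shared key cancels under XOR.
byte 0: 00100011 xor 01011010 = 01111001
byte 1: 11010100 xor 00011110 = 11001010
byte 2: 11011010 xor 01101010 = 10110000
byte 3: 01010000 xor 01010000 = 00000000
byte 4: 00011010 xor 10101101 = 10110111
byte 5: 10001110 xor 00011010 = 10010100
byte 6: 01000111 xor 00000100 = 01000011
byte 7: 01001110 xor 11010100 = 10011010
byte 8: 00101000 xor 01010110 = 01111110
byte 9: 11011110 xor 11001001 = 00010111
byte 10: 11001011 xor 01010111 = 10011100
byte 11: 10010111 xor 11110110 = 01100001
byte 12: 00101110 xor 10110011 = 10011101
byte 13: 00100100 xor 00000110 = 00100010
byte 14: 10111001 xor 10011101 = 00100100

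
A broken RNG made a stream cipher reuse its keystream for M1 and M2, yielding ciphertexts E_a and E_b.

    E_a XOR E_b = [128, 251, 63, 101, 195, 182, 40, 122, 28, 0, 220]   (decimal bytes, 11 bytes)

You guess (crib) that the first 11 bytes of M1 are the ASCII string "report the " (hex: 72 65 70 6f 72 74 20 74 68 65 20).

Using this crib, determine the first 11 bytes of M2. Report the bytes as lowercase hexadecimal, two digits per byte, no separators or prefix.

Since E_a ⊕ E_b = M1 ⊕ M2, XORing with the guessed M1 bytes yields the corresponding M2 bytes: M2 = (E_a ⊕ E_b) ⊕ M1.
10000000 ⊕ 01110010 = 11110010
11111011 ⊕ 01100101 = 10011110
00111111 ⊕ 01110000 = 01001111
01100101 ⊕ 01101111 = 00001010
11000011 ⊕ 01110010 = 10110001
10110110 ⊕ 01110100 = 11000010
00101000 ⊕ 00100000 = 00001000
01111010 ⊕ 01110100 = 00001110
00011100 ⊕ 01101000 = 01110100
00000000 ⊕ 01100101 = 01100101
11011100 ⊕ 00100000 = 11111100

f29e4f0ab1c2080e7465fc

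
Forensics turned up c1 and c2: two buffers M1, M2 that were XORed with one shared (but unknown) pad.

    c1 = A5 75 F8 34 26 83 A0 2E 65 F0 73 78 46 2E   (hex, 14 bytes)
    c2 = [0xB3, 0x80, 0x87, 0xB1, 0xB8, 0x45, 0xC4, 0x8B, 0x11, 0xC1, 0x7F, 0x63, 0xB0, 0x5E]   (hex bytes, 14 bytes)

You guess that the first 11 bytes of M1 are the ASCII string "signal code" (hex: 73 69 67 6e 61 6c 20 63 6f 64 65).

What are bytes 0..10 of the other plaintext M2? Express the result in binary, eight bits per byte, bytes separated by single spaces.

First, c1 ⊕ c2 = (M1 ⊕ K) ⊕ (M2 ⊕ K) = M1 ⊕ M2, so the key drops out. Then M2 = (M1 ⊕ M2) ⊕ M1 over the first 11 bytes.
byte 0: (a5 XOR b3) XOR 73 = 16 XOR 73 = 65
byte 1: (75 XOR 80) XOR 69 = f5 XOR 69 = 9c
byte 2: (f8 XOR 87) XOR 67 = 7f XOR 67 = 18
byte 3: (34 XOR b1) XOR 6e = 85 XOR 6e = eb
byte 4: (26 XOR b8) XOR 61 = 9e XOR 61 = ff
byte 5: (83 XOR 45) XOR 6c = c6 XOR 6c = aa
byte 6: (a0 XOR c4) XOR 20 = 64 XOR 20 = 44
byte 7: (2e XOR 8b) XOR 63 = a5 XOR 63 = c6
byte 8: (65 XOR 11) XOR 6f = 74 XOR 6f = 1b
byte 9: (f0 XOR c1) XOR 64 = 31 XOR 64 = 55
byte 10: (73 XOR 7f) XOR 65 = 0c XOR 65 = 69

01100101 10011100 00011000 11101011 11111111 10101010 01000100 11000110 00011011 01010101 01101001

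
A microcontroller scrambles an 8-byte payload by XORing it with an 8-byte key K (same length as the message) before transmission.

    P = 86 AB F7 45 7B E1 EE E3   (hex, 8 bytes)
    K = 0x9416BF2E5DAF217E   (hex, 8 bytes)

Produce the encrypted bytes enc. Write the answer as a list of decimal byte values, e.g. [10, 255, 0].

XOR is its own inverse, so applying the key byte-wise gives the result directly.
byte 0: 10000110 XOR 10010100 = 00010010
byte 1: 10101011 XOR 00010110 = 10111101
byte 2: 11110111 XOR 10111111 = 01001000
byte 3: 01000101 XOR 00101110 = 01101011
byte 4: 01111011 XOR 01011101 = 00100110
byte 5: 11100001 XOR 10101111 = 01001110
byte 6: 11101110 XOR 00100001 = 11001111
byte 7: 11100011 XOR 01111110 = 10011101

[18, 189, 72, 107, 38, 78, 207, 157]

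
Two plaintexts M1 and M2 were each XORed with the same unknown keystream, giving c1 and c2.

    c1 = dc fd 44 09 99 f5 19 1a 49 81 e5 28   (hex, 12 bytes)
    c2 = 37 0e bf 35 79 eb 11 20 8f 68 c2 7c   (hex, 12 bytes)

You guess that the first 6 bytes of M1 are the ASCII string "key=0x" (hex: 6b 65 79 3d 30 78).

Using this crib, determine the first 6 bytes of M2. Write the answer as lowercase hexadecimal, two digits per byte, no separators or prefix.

First, c1 ⊕ c2 = (M1 ⊕ K) ⊕ (M2 ⊕ K) = M1 ⊕ M2, so the key drops out. Then M2 = (M1 ⊕ M2) ⊕ M1 over the first 6 bytes.
byte 0: (dc ^ 37) ^ 6b = eb ^ 6b = 80
byte 1: (fd ^ 0e) ^ 65 = f3 ^ 65 = 96
byte 2: (44 ^ bf) ^ 79 = fb ^ 79 = 82
byte 3: (09 ^ 35) ^ 3d = 3c ^ 3d = 01
byte 4: (99 ^ 79) ^ 30 = e0 ^ 30 = d0
byte 5: (f5 ^ eb) ^ 78 = 1e ^ 78 = 66

80968201d066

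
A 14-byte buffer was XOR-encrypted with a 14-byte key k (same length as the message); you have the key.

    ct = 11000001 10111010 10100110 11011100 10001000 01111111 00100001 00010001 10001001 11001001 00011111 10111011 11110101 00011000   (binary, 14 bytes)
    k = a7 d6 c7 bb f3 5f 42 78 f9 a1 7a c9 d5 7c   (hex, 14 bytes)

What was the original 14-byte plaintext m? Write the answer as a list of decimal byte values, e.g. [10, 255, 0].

[102, 108, 97, 103, 123, 32, 99, 105, 112, 104, 101, 114, 32, 100]

c1 xor a7 = 66
ba xor d6 = 6c
a6 xor c7 = 61
dc xor bb = 67
88 xor f3 = 7b
7f xor 5f = 20
21 xor 42 = 63
11 xor 78 = 69
89 xor f9 = 70
c9 xor a1 = 68
1f xor 7a = 65
bb xor c9 = 72
f5 xor d5 = 20
18 xor 7c = 64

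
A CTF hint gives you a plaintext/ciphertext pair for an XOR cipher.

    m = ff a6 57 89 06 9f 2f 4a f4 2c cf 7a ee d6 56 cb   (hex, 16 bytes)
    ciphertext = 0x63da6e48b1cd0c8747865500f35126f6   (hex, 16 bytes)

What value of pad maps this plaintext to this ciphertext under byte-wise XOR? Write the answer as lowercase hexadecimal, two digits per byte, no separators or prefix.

9c7c39c1b75223cdb3aa9a7a1d87703d

Since ciphertext = m ⊕ pad, XORing both sides with m gives pad = m ⊕ ciphertext.
ff xor 63 = 9c
a6 xor da = 7c
57 xor 6e = 39
89 xor 48 = c1
06 xor b1 = b7
9f xor cd = 52
2f xor 0c = 23
4a xor 87 = cd
f4 xor 47 = b3
2c xor 86 = aa
cf xor 55 = 9a
7a xor 00 = 7a
ee xor f3 = 1d
d6 xor 51 = 87
56 xor 26 = 70
cb xor f6 = 3d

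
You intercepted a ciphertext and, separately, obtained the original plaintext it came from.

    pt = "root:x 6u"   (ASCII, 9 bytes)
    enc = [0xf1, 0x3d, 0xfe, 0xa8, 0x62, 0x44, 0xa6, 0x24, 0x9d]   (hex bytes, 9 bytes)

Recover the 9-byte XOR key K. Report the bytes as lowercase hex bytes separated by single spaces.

Since enc = pt ⊕ K, XORing both sides with pt gives K = pt ⊕ enc.
byte 0: 114 XOR 241 = 131
byte 1: 111 XOR  61 =  82
byte 2: 111 XOR 254 = 145
byte 3: 116 XOR 168 = 220
byte 4:  58 XOR  98 =  88
byte 5: 120 XOR  68 =  60
byte 6:  32 XOR 166 = 134
byte 7:  54 XOR  36 =  18
byte 8: 117 XOR 157 = 232

83 52 91 dc 58 3c 86 12 e8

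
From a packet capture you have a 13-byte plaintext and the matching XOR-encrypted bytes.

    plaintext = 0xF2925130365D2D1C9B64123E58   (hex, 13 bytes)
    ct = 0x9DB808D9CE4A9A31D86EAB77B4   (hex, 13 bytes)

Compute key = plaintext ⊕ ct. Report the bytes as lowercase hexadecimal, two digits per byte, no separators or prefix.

Since ct = plaintext ⊕ key, XORing both sides with plaintext gives key = plaintext ⊕ ct.
f2 xor 9d = 6f
92 xor b8 = 2a
51 xor 08 = 59
30 xor d9 = e9
36 xor ce = f8
5d xor 4a = 17
2d xor 9a = b7
1c xor 31 = 2d
9b xor d8 = 43
64 xor 6e = 0a
12 xor ab = b9
3e xor 77 = 49
58 xor b4 = ec

6f2a59e9f817b72d430ab949ec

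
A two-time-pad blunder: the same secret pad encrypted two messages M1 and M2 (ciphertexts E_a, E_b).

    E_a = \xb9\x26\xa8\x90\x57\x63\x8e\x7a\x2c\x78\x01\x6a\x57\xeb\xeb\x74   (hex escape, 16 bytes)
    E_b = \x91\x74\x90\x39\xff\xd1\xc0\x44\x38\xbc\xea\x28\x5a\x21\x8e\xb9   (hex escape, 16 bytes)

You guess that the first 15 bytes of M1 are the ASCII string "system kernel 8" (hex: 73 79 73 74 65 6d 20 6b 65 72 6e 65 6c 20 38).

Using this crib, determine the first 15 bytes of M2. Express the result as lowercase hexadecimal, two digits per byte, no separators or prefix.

First, E_a ⊕ E_b = (M1 ⊕ K) ⊕ (M2 ⊕ K) = M1 ⊕ M2, so the key drops out. Then M2 = (M1 ⊕ M2) ⊕ M1 over the first 15 bytes.
byte 0: (b9 ⊕ 91) ⊕ 73 = 28 ⊕ 73 = 5b
byte 1: (26 ⊕ 74) ⊕ 79 = 52 ⊕ 79 = 2b
byte 2: (a8 ⊕ 90) ⊕ 73 = 38 ⊕ 73 = 4b
byte 3: (90 ⊕ 39) ⊕ 74 = a9 ⊕ 74 = dd
byte 4: (57 ⊕ ff) ⊕ 65 = a8 ⊕ 65 = cd
byte 5: (63 ⊕ d1) ⊕ 6d = b2 ⊕ 6d = df
byte 6: (8e ⊕ c0) ⊕ 20 = 4e ⊕ 20 = 6e
byte 7: (7a ⊕ 44) ⊕ 6b = 3e ⊕ 6b = 55
byte 8: (2c ⊕ 38) ⊕ 65 = 14 ⊕ 65 = 71
byte 9: (78 ⊕ bc) ⊕ 72 = c4 ⊕ 72 = b6
byte 10: (01 ⊕ ea) ⊕ 6e = eb ⊕ 6e = 85
byte 11: (6a ⊕ 28) ⊕ 65 = 42 ⊕ 65 = 27
byte 12: (57 ⊕ 5a) ⊕ 6c = 0d ⊕ 6c = 61
byte 13: (eb ⊕ 21) ⊕ 20 = ca ⊕ 20 = ea
byte 14: (eb ⊕ 8e) ⊕ 38 = 65 ⊕ 38 = 5d

5b2b4bddcddf6e5571b6852761ea5d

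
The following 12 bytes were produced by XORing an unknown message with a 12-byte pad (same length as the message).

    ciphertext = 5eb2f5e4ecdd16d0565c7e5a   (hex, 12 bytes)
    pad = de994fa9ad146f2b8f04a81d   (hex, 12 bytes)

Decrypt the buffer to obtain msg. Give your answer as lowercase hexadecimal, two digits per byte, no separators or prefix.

802bba4d41c979fbd958d647

XOR is its own inverse, so applying the key byte-wise gives the result directly.
byte 0: 5e ^ de = 80
byte 1: b2 ^ 99 = 2b
byte 2: f5 ^ 4f = ba
byte 3: e4 ^ a9 = 4d
byte 4: ec ^ ad = 41
byte 5: dd ^ 14 = c9
byte 6: 16 ^ 6f = 79
byte 7: d0 ^ 2b = fb
byte 8: 56 ^ 8f = d9
byte 9: 5c ^ 04 = 58
byte 10: 7e ^ a8 = d6
byte 11: 5a ^ 1d = 47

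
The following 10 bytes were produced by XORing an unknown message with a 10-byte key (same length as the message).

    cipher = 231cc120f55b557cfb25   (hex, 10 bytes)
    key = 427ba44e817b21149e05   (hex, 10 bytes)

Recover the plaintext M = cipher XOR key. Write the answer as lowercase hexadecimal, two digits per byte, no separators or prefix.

23 ^ 42 = 61
1c ^ 7b = 67
c1 ^ a4 = 65
20 ^ 4e = 6e
f5 ^ 81 = 74
5b ^ 7b = 20
55 ^ 21 = 74
7c ^ 14 = 68
fb ^ 9e = 65
25 ^ 05 = 20

6167656e742074686520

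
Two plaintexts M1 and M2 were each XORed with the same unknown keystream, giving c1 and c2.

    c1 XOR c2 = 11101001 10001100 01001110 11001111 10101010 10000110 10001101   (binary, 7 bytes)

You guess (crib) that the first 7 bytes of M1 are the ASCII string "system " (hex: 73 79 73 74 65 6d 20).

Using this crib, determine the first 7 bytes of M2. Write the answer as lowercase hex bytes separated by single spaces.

Since c1 ⊕ c2 = M1 ⊕ M2, XORing with the guessed M1 bytes yields the corresponding M2 bytes: M2 = (c1 ⊕ c2) ⊕ M1.
233 XOR 115 = 154
140 XOR 121 = 245
 78 XOR 115 =  61
207 XOR 116 = 187
170 XOR 101 = 207
134 XOR 109 = 235
141 XOR  32 = 173

9a f5 3d bb cf eb ad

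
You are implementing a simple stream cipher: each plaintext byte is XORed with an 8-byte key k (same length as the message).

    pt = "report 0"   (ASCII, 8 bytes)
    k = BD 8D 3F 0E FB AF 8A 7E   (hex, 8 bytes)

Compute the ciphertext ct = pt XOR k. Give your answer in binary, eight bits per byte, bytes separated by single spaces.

XOR is its own inverse, so applying the key byte-wise gives the result directly.
byte 0: 114 xor 189 = 207
byte 1: 101 xor 141 = 232
byte 2: 112 xor  63 =  79
byte 3: 111 xor  14 =  97
byte 4: 114 xor 251 = 137
byte 5: 116 xor 175 = 219
byte 6:  32 xor 138 = 170
byte 7:  48 xor 126 =  78

11001111 11101000 01001111 01100001 10001001 11011011 10101010 01001110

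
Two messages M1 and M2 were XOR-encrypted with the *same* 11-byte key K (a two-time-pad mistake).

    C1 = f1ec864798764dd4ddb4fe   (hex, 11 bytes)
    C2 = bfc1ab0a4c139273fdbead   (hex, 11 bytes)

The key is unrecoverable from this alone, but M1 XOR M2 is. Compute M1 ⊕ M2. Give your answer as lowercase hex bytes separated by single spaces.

4e 2d 2d 4d d4 65 df a7 20 0a 53

C1 ⊕ C2 = (M1 ⊕ K) ⊕ (M2 ⊕ K) = M1 ⊕ M2 — the shared key cancels under XOR.
byte 0: f1 xor bf = 4e
byte 1: ec xor c1 = 2d
byte 2: 86 xor ab = 2d
byte 3: 47 xor 0a = 4d
byte 4: 98 xor 4c = d4
byte 5: 76 xor 13 = 65
byte 6: 4d xor 92 = df
byte 7: d4 xor 73 = a7
byte 8: dd xor fd = 20
byte 9: b4 xor be = 0a
byte 10: fe xor ad = 53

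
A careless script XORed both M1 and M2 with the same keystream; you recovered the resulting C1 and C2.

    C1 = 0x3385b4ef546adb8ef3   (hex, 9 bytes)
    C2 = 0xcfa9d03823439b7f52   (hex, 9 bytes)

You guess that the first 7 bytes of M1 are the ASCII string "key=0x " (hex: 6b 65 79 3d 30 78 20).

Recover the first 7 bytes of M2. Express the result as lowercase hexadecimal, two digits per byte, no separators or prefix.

97491dea475160

First, C1 ⊕ C2 = (M1 ⊕ K) ⊕ (M2 ⊕ K) = M1 ⊕ M2, so the key drops out. Then M2 = (M1 ⊕ M2) ⊕ M1 over the first 7 bytes.
byte 0: (33 ⊕ cf) ⊕ 6b = fc ⊕ 6b = 97
byte 1: (85 ⊕ a9) ⊕ 65 = 2c ⊕ 65 = 49
byte 2: (b4 ⊕ d0) ⊕ 79 = 64 ⊕ 79 = 1d
byte 3: (ef ⊕ 38) ⊕ 3d = d7 ⊕ 3d = ea
byte 4: (54 ⊕ 23) ⊕ 30 = 77 ⊕ 30 = 47
byte 5: (6a ⊕ 43) ⊕ 78 = 29 ⊕ 78 = 51
byte 6: (db ⊕ 9b) ⊕ 20 = 40 ⊕ 20 = 60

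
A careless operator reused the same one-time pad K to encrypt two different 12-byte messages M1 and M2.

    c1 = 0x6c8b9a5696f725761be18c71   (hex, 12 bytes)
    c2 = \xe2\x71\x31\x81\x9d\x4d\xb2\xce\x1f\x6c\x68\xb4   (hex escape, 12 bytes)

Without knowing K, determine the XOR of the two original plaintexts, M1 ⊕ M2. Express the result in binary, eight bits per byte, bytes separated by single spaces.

c1 ⊕ c2 = (M1 ⊕ K) ⊕ (M2 ⊕ K) = M1 ⊕ M2 — the shared key cancels under XOR.
6c XOR e2 = 8e
8b XOR 71 = fa
9a XOR 31 = ab
56 XOR 81 = d7
96 XOR 9d = 0b
f7 XOR 4d = ba
25 XOR b2 = 97
76 XOR ce = b8
1b XOR 1f = 04
e1 XOR 6c = 8d
8c XOR 68 = e4
71 XOR b4 = c5

10001110 11111010 10101011 11010111 00001011 10111010 10010111 10111000 00000100 10001101 11100100 11000101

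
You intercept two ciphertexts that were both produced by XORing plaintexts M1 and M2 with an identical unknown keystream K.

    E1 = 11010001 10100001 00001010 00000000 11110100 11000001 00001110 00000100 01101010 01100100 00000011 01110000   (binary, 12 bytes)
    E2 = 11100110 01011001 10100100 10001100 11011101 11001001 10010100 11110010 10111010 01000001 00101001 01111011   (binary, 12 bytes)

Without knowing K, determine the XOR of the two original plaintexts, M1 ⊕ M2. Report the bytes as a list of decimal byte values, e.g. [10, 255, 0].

E1 ⊕ E2 = (M1 ⊕ K) ⊕ (M2 ⊕ K) = M1 ⊕ M2 — the shared key cancels under XOR.
d1 ⊕ e6 = 37
a1 ⊕ 59 = f8
0a ⊕ a4 = ae
00 ⊕ 8c = 8c
f4 ⊕ dd = 29
c1 ⊕ c9 = 08
0e ⊕ 94 = 9a
04 ⊕ f2 = f6
6a ⊕ ba = d0
64 ⊕ 41 = 25
03 ⊕ 29 = 2a
70 ⊕ 7b = 0b

[55, 248, 174, 140, 41, 8, 154, 246, 208, 37, 42, 11]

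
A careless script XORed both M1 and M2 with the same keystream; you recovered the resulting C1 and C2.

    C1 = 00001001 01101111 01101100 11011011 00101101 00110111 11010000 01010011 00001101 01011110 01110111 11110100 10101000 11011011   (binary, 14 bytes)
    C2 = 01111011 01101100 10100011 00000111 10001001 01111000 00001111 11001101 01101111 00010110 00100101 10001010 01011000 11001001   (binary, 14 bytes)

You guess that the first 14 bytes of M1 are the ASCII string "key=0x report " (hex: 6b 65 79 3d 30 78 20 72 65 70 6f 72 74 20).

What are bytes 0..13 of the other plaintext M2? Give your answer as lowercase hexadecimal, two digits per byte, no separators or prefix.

1966b6e19437ffec07383d0c8432

First, C1 ⊕ C2 = (M1 ⊕ K) ⊕ (M2 ⊕ K) = M1 ⊕ M2, so the key drops out. Then M2 = (M1 ⊕ M2) ⊕ M1 over the first 14 bytes.
byte 0: (09 xor 7b) xor 6b = 72 xor 6b = 19
byte 1: (6f xor 6c) xor 65 = 03 xor 65 = 66
byte 2: (6c xor a3) xor 79 = cf xor 79 = b6
byte 3: (db xor 07) xor 3d = dc xor 3d = e1
byte 4: (2d xor 89) xor 30 = a4 xor 30 = 94
byte 5: (37 xor 78) xor 78 = 4f xor 78 = 37
byte 6: (d0 xor 0f) xor 20 = df xor 20 = ff
byte 7: (53 xor cd) xor 72 = 9e xor 72 = ec
byte 8: (0d xor 6f) xor 65 = 62 xor 65 = 07
byte 9: (5e xor 16) xor 70 = 48 xor 70 = 38
byte 10: (77 xor 25) xor 6f = 52 xor 6f = 3d
byte 11: (f4 xor 8a) xor 72 = 7e xor 72 = 0c
byte 12: (a8 xor 58) xor 74 = f0 xor 74 = 84
byte 13: (db xor c9) xor 20 = 12 xor 20 = 32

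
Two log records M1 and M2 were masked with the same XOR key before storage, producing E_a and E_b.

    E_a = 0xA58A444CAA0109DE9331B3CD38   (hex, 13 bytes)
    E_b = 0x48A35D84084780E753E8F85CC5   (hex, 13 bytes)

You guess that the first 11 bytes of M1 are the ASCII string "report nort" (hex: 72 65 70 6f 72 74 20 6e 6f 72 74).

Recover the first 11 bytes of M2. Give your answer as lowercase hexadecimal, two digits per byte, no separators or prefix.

9f4c69a7d032a957afab3f

First, E_a ⊕ E_b = (M1 ⊕ K) ⊕ (M2 ⊕ K) = M1 ⊕ M2, so the key drops out. Then M2 = (M1 ⊕ M2) ⊕ M1 over the first 11 bytes.
byte 0: (a5 ⊕ 48) ⊕ 72 = ed ⊕ 72 = 9f
byte 1: (8a ⊕ a3) ⊕ 65 = 29 ⊕ 65 = 4c
byte 2: (44 ⊕ 5d) ⊕ 70 = 19 ⊕ 70 = 69
byte 3: (4c ⊕ 84) ⊕ 6f = c8 ⊕ 6f = a7
byte 4: (aa ⊕ 08) ⊕ 72 = a2 ⊕ 72 = d0
byte 5: (01 ⊕ 47) ⊕ 74 = 46 ⊕ 74 = 32
byte 6: (09 ⊕ 80) ⊕ 20 = 89 ⊕ 20 = a9
byte 7: (de ⊕ e7) ⊕ 6e = 39 ⊕ 6e = 57
byte 8: (93 ⊕ 53) ⊕ 6f = c0 ⊕ 6f = af
byte 9: (31 ⊕ e8) ⊕ 72 = d9 ⊕ 72 = ab
byte 10: (b3 ⊕ f8) ⊕ 74 = 4b ⊕ 74 = 3f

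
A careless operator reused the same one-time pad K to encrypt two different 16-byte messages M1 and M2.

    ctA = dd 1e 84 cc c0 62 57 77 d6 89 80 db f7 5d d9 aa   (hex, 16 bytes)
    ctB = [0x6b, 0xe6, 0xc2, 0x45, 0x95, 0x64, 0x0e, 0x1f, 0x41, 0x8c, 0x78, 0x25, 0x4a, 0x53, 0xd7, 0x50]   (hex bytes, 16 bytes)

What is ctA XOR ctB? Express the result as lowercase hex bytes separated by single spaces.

ctA ⊕ ctB = (M1 ⊕ K) ⊕ (M2 ⊕ K) = M1 ⊕ M2 — the shared key cancels under XOR.
221 ⊕ 107 = 182
 30 ⊕ 230 = 248
132 ⊕ 194 =  70
204 ⊕  69 = 137
192 ⊕ 149 =  85
 98 ⊕ 100 =   6
 87 ⊕  14 =  89
119 ⊕  31 = 104
214 ⊕  65 = 151
137 ⊕ 140 =   5
128 ⊕ 120 = 248
219 ⊕  37 = 254
247 ⊕  74 = 189
 93 ⊕  83 =  14
217 ⊕ 215 =  14
170 ⊕  80 = 250

b6 f8 46 89 55 06 59 68 97 05 f8 fe bd 0e 0e fa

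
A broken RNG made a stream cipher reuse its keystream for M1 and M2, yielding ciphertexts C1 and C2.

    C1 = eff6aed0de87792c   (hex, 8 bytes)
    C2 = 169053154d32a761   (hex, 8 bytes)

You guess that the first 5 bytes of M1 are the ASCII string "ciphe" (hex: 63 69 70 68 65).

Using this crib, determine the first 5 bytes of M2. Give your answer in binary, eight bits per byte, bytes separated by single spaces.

First, C1 ⊕ C2 = (M1 ⊕ K) ⊕ (M2 ⊕ K) = M1 ⊕ M2, so the key drops out. Then M2 = (M1 ⊕ M2) ⊕ M1 over the first 5 bytes.
byte 0: (ef ⊕ 16) ⊕ 63 = f9 ⊕ 63 = 9a
byte 1: (f6 ⊕ 90) ⊕ 69 = 66 ⊕ 69 = 0f
byte 2: (ae ⊕ 53) ⊕ 70 = fd ⊕ 70 = 8d
byte 3: (d0 ⊕ 15) ⊕ 68 = c5 ⊕ 68 = ad
byte 4: (de ⊕ 4d) ⊕ 65 = 93 ⊕ 65 = f6

10011010 00001111 10001101 10101101 11110110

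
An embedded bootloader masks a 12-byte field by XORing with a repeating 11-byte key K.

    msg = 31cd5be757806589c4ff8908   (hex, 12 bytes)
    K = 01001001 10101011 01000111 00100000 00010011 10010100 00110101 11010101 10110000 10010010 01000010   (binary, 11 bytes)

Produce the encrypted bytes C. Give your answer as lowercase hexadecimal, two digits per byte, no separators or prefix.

The 11-byte key repeats, so the effective keystream is 49 ab 47 20 13 94 35 d5 b0 92 42 49.
byte 0: 31 XOR 49 = 78
byte 1: cd XOR ab = 66
byte 2: 5b XOR 47 = 1c
byte 3: e7 XOR 20 = c7
byte 4: 57 XOR 13 = 44
byte 5: 80 XOR 94 = 14
byte 6: 65 XOR 35 = 50
byte 7: 89 XOR d5 = 5c
byte 8: c4 XOR b0 = 74
byte 9: ff XOR 92 = 6d
byte 10: 89 XOR 42 = cb
byte 11: 08 XOR 49 = 41

78661cc74414505c746dcb41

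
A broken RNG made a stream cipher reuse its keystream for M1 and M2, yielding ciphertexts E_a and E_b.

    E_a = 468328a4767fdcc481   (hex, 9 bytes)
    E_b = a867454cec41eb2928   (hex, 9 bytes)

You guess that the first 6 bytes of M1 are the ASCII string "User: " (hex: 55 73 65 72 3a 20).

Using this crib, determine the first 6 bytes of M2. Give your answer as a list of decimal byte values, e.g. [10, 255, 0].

First, E_a ⊕ E_b = (M1 ⊕ K) ⊕ (M2 ⊕ K) = M1 ⊕ M2, so the key drops out. Then M2 = (M1 ⊕ M2) ⊕ M1 over the first 6 bytes.
byte 0: (46 xor a8) xor 55 = ee xor 55 = bb
byte 1: (83 xor 67) xor 73 = e4 xor 73 = 97
byte 2: (28 xor 45) xor 65 = 6d xor 65 = 08
byte 3: (a4 xor 4c) xor 72 = e8 xor 72 = 9a
byte 4: (76 xor ec) xor 3a = 9a xor 3a = a0
byte 5: (7f xor 41) xor 20 = 3e xor 20 = 1e

[187, 151, 8, 154, 160, 30]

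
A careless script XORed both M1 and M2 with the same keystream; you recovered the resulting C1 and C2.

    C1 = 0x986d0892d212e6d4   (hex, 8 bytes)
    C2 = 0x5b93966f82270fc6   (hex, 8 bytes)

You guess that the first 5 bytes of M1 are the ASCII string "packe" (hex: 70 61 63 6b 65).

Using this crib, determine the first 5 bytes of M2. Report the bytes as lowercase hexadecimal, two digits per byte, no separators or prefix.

b39ffd9635

First, C1 ⊕ C2 = (M1 ⊕ K) ⊕ (M2 ⊕ K) = M1 ⊕ M2, so the key drops out. Then M2 = (M1 ⊕ M2) ⊕ M1 over the first 5 bytes.
byte 0: (98 xor 5b) xor 70 = c3 xor 70 = b3
byte 1: (6d xor 93) xor 61 = fe xor 61 = 9f
byte 2: (08 xor 96) xor 63 = 9e xor 63 = fd
byte 3: (92 xor 6f) xor 6b = fd xor 6b = 96
byte 4: (d2 xor 82) xor 65 = 50 xor 65 = 35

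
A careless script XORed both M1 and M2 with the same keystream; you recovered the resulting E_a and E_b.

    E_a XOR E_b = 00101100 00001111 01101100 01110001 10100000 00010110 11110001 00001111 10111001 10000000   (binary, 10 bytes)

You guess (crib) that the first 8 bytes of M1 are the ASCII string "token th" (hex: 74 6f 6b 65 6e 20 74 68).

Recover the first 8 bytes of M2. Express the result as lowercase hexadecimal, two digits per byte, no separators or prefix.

Since E_a ⊕ E_b = M1 ⊕ M2, XORing with the guessed M1 bytes yields the corresponding M2 bytes: M2 = (E_a ⊕ E_b) ⊕ M1.
byte 0: 2c XOR 74 = 58
byte 1: 0f XOR 6f = 60
byte 2: 6c XOR 6b = 07
byte 3: 71 XOR 65 = 14
byte 4: a0 XOR 6e = ce
byte 5: 16 XOR 20 = 36
byte 6: f1 XOR 74 = 85
byte 7: 0f XOR 68 = 67

58600714ce368567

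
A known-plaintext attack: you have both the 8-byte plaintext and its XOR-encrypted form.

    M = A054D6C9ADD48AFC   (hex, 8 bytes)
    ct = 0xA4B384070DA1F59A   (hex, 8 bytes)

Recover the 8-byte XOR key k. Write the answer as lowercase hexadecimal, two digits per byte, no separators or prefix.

Since ct = M ⊕ k, XORing both sides with M gives k = M ⊕ ct.
a0 XOR a4 = 04
54 XOR b3 = e7
d6 XOR 84 = 52
c9 XOR 07 = ce
ad XOR 0d = a0
d4 XOR a1 = 75
8a XOR f5 = 7f
fc XOR 9a = 66

04e752cea0757f66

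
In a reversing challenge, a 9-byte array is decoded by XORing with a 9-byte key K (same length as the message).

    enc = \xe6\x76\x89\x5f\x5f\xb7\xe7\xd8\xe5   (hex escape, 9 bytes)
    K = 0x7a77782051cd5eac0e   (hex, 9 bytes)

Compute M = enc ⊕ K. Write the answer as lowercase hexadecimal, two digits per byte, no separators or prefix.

9c01f17f0e7ab974eb

XOR is its own inverse, so applying the key byte-wise gives the result directly.
byte 0: e6 XOR 7a = 9c
byte 1: 76 XOR 77 = 01
byte 2: 89 XOR 78 = f1
byte 3: 5f XOR 20 = 7f
byte 4: 5f XOR 51 = 0e
byte 5: b7 XOR cd = 7a
byte 6: e7 XOR 5e = b9
byte 7: d8 XOR ac = 74
byte 8: e5 XOR 0e = eb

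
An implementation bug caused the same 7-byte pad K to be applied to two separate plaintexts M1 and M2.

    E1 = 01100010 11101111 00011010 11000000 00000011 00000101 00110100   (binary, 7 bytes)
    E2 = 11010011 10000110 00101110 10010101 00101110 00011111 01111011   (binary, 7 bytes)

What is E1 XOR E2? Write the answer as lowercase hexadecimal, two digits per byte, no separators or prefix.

b16934552d1a4f

E1 ⊕ E2 = (M1 ⊕ K) ⊕ (M2 ⊕ K) = M1 ⊕ M2 — the shared key cancels under XOR.
byte 0: 62 xor d3 = b1
byte 1: ef xor 86 = 69
byte 2: 1a xor 2e = 34
byte 3: c0 xor 95 = 55
byte 4: 03 xor 2e = 2d
byte 5: 05 xor 1f = 1a
byte 6: 34 xor 7b = 4f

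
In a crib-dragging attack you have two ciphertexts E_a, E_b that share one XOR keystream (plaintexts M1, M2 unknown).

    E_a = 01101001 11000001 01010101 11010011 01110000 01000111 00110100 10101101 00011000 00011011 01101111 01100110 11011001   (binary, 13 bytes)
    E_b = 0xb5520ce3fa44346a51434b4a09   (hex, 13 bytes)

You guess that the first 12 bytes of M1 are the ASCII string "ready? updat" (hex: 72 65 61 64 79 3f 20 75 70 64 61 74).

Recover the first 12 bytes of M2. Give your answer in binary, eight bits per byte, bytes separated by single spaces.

First, E_a ⊕ E_b = (M1 ⊕ K) ⊕ (M2 ⊕ K) = M1 ⊕ M2, so the key drops out. Then M2 = (M1 ⊕ M2) ⊕ M1 over the first 12 bytes.
byte 0: (69 XOR b5) XOR 72 = dc XOR 72 = ae
byte 1: (c1 XOR 52) XOR 65 = 93 XOR 65 = f6
byte 2: (55 XOR 0c) XOR 61 = 59 XOR 61 = 38
byte 3: (d3 XOR e3) XOR 64 = 30 XOR 64 = 54
byte 4: (70 XOR fa) XOR 79 = 8a XOR 79 = f3
byte 5: (47 XOR 44) XOR 3f = 03 XOR 3f = 3c
byte 6: (34 XOR 34) XOR 20 = 00 XOR 20 = 20
byte 7: (ad XOR 6a) XOR 75 = c7 XOR 75 = b2
byte 8: (18 XOR 51) XOR 70 = 49 XOR 70 = 39
byte 9: (1b XOR 43) XOR 64 = 58 XOR 64 = 3c
byte 10: (6f XOR 4b) XOR 61 = 24 XOR 61 = 45
byte 11: (66 XOR 4a) XOR 74 = 2c XOR 74 = 58

10101110 11110110 00111000 01010100 11110011 00111100 00100000 10110010 00111001 00111100 01000101 01011000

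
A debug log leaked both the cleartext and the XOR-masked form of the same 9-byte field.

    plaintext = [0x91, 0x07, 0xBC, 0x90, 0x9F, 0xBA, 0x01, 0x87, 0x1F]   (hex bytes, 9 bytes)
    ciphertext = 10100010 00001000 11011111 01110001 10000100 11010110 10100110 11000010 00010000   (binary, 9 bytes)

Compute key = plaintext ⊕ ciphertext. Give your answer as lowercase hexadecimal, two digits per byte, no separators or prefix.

Since ciphertext = plaintext ⊕ key, XORing both sides with plaintext gives key = plaintext ⊕ ciphertext.
91 XOR a2 = 33
07 XOR 08 = 0f
bc XOR df = 63
90 XOR 71 = e1
9f XOR 84 = 1b
ba XOR d6 = 6c
01 XOR a6 = a7
87 XOR c2 = 45
1f XOR 10 = 0f

330f63e11b6ca7450f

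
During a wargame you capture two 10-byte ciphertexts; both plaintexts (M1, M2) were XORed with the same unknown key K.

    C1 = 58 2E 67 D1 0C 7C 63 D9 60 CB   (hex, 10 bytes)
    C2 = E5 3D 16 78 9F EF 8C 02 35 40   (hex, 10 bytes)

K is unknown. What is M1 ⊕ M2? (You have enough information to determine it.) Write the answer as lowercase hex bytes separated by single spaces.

C1 ⊕ C2 = (M1 ⊕ K) ⊕ (M2 ⊕ K) = M1 ⊕ M2 — the shared key cancels under XOR.
 88 ⊕ 229 = 189
 46 ⊕  61 =  19
103 ⊕  22 = 113
209 ⊕ 120 = 169
 12 ⊕ 159 = 147
124 ⊕ 239 = 147
 99 ⊕ 140 = 239
217 ⊕   2 = 219
 96 ⊕  53 =  85
203 ⊕  64 = 139

bd 13 71 a9 93 93 ef db 55 8b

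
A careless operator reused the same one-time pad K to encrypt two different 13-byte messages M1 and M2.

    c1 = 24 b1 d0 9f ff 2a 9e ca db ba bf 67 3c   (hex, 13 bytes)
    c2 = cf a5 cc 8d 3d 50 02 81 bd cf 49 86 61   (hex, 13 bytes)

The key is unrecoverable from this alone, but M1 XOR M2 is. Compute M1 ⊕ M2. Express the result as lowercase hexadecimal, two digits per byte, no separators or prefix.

c1 ⊕ c2 = (M1 ⊕ K) ⊕ (M2 ⊕ K) = M1 ⊕ M2 — the shared key cancels under XOR.
byte 0: 24 xor cf = eb
byte 1: b1 xor a5 = 14
byte 2: d0 xor cc = 1c
byte 3: 9f xor 8d = 12
byte 4: ff xor 3d = c2
byte 5: 2a xor 50 = 7a
byte 6: 9e xor 02 = 9c
byte 7: ca xor 81 = 4b
byte 8: db xor bd = 66
byte 9: ba xor cf = 75
byte 10: bf xor 49 = f6
byte 11: 67 xor 86 = e1
byte 12: 3c xor 61 = 5d

eb141c12c27a9c4b6675f6e15d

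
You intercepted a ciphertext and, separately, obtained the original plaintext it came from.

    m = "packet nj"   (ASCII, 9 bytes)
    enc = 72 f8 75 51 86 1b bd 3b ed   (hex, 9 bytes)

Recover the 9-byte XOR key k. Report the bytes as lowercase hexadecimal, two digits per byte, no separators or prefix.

0299163ae36f9d5587

Since enc = m ⊕ k, XORing both sides with m gives k = m ⊕ enc.
70 ⊕ 72 = 02
61 ⊕ f8 = 99
63 ⊕ 75 = 16
6b ⊕ 51 = 3a
65 ⊕ 86 = e3
74 ⊕ 1b = 6f
20 ⊕ bd = 9d
6e ⊕ 3b = 55
6a ⊕ ed = 87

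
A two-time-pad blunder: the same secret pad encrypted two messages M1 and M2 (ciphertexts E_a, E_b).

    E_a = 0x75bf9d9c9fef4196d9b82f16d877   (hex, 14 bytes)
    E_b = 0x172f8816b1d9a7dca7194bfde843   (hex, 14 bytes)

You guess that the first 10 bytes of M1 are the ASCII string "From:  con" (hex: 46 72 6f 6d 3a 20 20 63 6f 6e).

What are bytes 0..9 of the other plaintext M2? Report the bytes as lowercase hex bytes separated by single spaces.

First, E_a ⊕ E_b = (M1 ⊕ K) ⊕ (M2 ⊕ K) = M1 ⊕ M2, so the key drops out. Then M2 = (M1 ⊕ M2) ⊕ M1 over the first 10 bytes.
byte 0: (75 XOR 17) XOR 46 = 62 XOR 46 = 24
byte 1: (bf XOR 2f) XOR 72 = 90 XOR 72 = e2
byte 2: (9d XOR 88) XOR 6f = 15 XOR 6f = 7a
byte 3: (9c XOR 16) XOR 6d = 8a XOR 6d = e7
byte 4: (9f XOR b1) XOR 3a = 2e XOR 3a = 14
byte 5: (ef XOR d9) XOR 20 = 36 XOR 20 = 16
byte 6: (41 XOR a7) XOR 20 = e6 XOR 20 = c6
byte 7: (96 XOR dc) XOR 63 = 4a XOR 63 = 29
byte 8: (d9 XOR a7) XOR 6f = 7e XOR 6f = 11
byte 9: (b8 XOR 19) XOR 6e = a1 XOR 6e = cf

24 e2 7a e7 14 16 c6 29 11 cf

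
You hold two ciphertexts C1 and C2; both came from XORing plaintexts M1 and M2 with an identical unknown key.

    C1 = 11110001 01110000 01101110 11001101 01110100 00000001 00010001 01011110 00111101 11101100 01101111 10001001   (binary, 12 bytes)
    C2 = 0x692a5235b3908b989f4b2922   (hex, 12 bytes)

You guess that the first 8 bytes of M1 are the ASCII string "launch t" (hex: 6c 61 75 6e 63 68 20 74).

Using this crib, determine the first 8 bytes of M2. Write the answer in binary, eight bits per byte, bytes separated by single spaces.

11110100 00111011 01001001 10010110 10100100 11111001 10111010 10110010

First, C1 ⊕ C2 = (M1 ⊕ K) ⊕ (M2 ⊕ K) = M1 ⊕ M2, so the key drops out. Then M2 = (M1 ⊕ M2) ⊕ M1 over the first 8 bytes.
byte 0: (f1 xor 69) xor 6c = 98 xor 6c = f4
byte 1: (70 xor 2a) xor 61 = 5a xor 61 = 3b
byte 2: (6e xor 52) xor 75 = 3c xor 75 = 49
byte 3: (cd xor 35) xor 6e = f8 xor 6e = 96
byte 4: (74 xor b3) xor 63 = c7 xor 63 = a4
byte 5: (01 xor 90) xor 68 = 91 xor 68 = f9
byte 6: (11 xor 8b) xor 20 = 9a xor 20 = ba
byte 7: (5e xor 98) xor 74 = c6 xor 74 = b2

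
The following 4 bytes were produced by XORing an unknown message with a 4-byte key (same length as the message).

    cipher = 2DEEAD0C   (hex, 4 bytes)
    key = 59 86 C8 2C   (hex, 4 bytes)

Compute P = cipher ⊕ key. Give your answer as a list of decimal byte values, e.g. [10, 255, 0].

XOR is its own inverse, so applying the key byte-wise gives the result directly.
byte 0: 2d xor 59 = 74
byte 1: ee xor 86 = 68
byte 2: ad xor c8 = 65
byte 3: 0c xor 2c = 20

[116, 104, 101, 32]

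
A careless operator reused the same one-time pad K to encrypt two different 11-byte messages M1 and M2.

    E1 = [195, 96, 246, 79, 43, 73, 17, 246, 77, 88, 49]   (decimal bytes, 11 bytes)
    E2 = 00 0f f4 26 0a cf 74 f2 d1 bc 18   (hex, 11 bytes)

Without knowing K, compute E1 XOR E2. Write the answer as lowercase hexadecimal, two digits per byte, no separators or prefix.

c36f0269218665049ce429

E1 ⊕ E2 = (M1 ⊕ K) ⊕ (M2 ⊕ K) = M1 ⊕ M2 — the shared key cancels under XOR.
byte 0: c3 xor 00 = c3
byte 1: 60 xor 0f = 6f
byte 2: f6 xor f4 = 02
byte 3: 4f xor 26 = 69
byte 4: 2b xor 0a = 21
byte 5: 49 xor cf = 86
byte 6: 11 xor 74 = 65
byte 7: f6 xor f2 = 04
byte 8: 4d xor d1 = 9c
byte 9: 58 xor bc = e4
byte 10: 31 xor 18 = 29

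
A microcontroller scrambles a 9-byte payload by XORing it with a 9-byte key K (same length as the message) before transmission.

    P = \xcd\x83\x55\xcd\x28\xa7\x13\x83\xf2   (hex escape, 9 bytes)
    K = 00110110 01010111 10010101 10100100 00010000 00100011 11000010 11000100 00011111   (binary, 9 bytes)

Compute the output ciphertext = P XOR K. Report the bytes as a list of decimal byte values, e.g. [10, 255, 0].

[251, 212, 192, 105, 56, 132, 209, 71, 237]

cd xor 36 = fb
83 xor 57 = d4
55 xor 95 = c0
cd xor a4 = 69
28 xor 10 = 38
a7 xor 23 = 84
13 xor c2 = d1
83 xor c4 = 47
f2 xor 1f = ed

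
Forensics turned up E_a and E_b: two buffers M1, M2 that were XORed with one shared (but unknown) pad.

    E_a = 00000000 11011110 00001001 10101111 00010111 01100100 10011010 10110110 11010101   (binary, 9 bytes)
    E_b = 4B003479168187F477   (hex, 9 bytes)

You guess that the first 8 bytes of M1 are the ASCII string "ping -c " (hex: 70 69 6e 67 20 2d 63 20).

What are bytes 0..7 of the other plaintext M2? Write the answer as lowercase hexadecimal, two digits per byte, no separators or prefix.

3bb753b121c87e62

First, E_a ⊕ E_b = (M1 ⊕ K) ⊕ (M2 ⊕ K) = M1 ⊕ M2, so the key drops out. Then M2 = (M1 ⊕ M2) ⊕ M1 over the first 8 bytes.
byte 0: (00 XOR 4b) XOR 70 = 4b XOR 70 = 3b
byte 1: (de XOR 00) XOR 69 = de XOR 69 = b7
byte 2: (09 XOR 34) XOR 6e = 3d XOR 6e = 53
byte 3: (af XOR 79) XOR 67 = d6 XOR 67 = b1
byte 4: (17 XOR 16) XOR 20 = 01 XOR 20 = 21
byte 5: (64 XOR 81) XOR 2d = e5 XOR 2d = c8
byte 6: (9a XOR 87) XOR 63 = 1d XOR 63 = 7e
byte 7: (b6 XOR f4) XOR 20 = 42 XOR 20 = 62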